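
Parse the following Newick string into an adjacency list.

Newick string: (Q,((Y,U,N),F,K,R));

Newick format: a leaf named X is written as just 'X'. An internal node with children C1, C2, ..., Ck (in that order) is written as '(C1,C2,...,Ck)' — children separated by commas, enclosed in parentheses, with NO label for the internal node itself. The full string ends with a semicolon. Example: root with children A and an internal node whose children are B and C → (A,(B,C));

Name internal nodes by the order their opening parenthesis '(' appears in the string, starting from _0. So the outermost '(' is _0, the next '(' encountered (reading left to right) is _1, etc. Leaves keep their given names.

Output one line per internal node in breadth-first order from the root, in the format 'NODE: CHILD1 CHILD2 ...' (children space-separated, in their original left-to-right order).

Answer: _0: Q _1
_1: _2 F K R
_2: Y U N

Derivation:
Input: (Q,((Y,U,N),F,K,R));
Scanning left-to-right, naming '(' by encounter order:
  pos 0: '(' -> open internal node _0 (depth 1)
  pos 3: '(' -> open internal node _1 (depth 2)
  pos 4: '(' -> open internal node _2 (depth 3)
  pos 10: ')' -> close internal node _2 (now at depth 2)
  pos 17: ')' -> close internal node _1 (now at depth 1)
  pos 18: ')' -> close internal node _0 (now at depth 0)
Total internal nodes: 3
BFS adjacency from root:
  _0: Q _1
  _1: _2 F K R
  _2: Y U N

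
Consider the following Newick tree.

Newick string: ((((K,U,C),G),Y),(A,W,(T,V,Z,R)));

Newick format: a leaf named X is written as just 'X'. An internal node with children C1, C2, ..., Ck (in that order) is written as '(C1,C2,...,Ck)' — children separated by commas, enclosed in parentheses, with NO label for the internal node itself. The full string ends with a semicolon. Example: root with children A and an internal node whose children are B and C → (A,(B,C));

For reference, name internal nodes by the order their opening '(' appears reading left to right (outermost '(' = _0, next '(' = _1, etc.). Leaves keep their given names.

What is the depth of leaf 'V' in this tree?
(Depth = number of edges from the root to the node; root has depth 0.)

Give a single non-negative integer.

Answer: 3

Derivation:
Newick: ((((K,U,C),G),Y),(A,W,(T,V,Z,R)));
Naming internals by '(' encounter order: outermost '(' = _0, next = _1, ...
Query node: V
Path from root: _0 -> _4 -> _5 -> V
Depth of V: 3 (number of edges from root)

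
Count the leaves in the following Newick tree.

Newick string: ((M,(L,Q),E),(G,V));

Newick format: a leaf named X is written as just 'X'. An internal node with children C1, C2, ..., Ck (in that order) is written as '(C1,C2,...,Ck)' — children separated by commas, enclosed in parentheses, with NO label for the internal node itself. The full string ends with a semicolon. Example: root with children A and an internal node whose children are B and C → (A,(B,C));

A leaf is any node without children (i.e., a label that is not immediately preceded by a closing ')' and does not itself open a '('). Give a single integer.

Answer: 6

Derivation:
Newick: ((M,(L,Q),E),(G,V));
Scan left-to-right; a leaf is any maximal label run not followed by '(':
  pos 2: leaf 'M' → count = 1
  pos 5: leaf 'L' → count = 2
  pos 7: leaf 'Q' → count = 3
  pos 10: leaf 'E' → count = 4
  pos 14: leaf 'G' → count = 5
  pos 16: leaf 'V' → count = 6
Total leaves: 6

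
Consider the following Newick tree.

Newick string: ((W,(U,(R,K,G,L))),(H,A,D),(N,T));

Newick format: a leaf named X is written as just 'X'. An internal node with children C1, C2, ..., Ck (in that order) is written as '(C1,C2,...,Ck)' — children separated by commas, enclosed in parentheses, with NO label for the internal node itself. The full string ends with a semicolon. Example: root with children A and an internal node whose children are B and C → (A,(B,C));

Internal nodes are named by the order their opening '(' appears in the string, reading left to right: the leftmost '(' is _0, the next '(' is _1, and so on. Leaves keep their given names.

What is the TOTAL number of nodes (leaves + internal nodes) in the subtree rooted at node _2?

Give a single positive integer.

Newick: ((W,(U,(R,K,G,L))),(H,A,D),(N,T));
Locate _2: it is the '(' at position 4 (the 3rd '(' reading left to right).
Query: subtree rooted at _2
_2: subtree_size = 1 + 6
  U: subtree_size = 1 + 0
  _3: subtree_size = 1 + 4
    R: subtree_size = 1 + 0
    K: subtree_size = 1 + 0
    G: subtree_size = 1 + 0
    L: subtree_size = 1 + 0
Total subtree size of _2: 7

Answer: 7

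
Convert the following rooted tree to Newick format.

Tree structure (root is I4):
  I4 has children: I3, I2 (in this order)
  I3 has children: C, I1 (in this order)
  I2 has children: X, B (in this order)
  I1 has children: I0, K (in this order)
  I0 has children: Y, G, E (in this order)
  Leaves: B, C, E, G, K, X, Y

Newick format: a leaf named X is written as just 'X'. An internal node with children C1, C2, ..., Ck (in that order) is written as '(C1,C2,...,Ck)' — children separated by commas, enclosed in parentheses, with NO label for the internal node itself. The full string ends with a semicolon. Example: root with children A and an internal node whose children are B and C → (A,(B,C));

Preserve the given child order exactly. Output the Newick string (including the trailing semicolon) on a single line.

Answer: ((C,((Y,G,E),K)),(X,B));

Derivation:
internal I4 with children ['I3', 'I2']
  internal I3 with children ['C', 'I1']
    leaf 'C' → 'C'
    internal I1 with children ['I0', 'K']
      internal I0 with children ['Y', 'G', 'E']
        leaf 'Y' → 'Y'
        leaf 'G' → 'G'
        leaf 'E' → 'E'
      → '(Y,G,E)'
      leaf 'K' → 'K'
    → '((Y,G,E),K)'
  → '(C,((Y,G,E),K))'
  internal I2 with children ['X', 'B']
    leaf 'X' → 'X'
    leaf 'B' → 'B'
  → '(X,B)'
→ '((C,((Y,G,E),K)),(X,B))'
Final: ((C,((Y,G,E),K)),(X,B));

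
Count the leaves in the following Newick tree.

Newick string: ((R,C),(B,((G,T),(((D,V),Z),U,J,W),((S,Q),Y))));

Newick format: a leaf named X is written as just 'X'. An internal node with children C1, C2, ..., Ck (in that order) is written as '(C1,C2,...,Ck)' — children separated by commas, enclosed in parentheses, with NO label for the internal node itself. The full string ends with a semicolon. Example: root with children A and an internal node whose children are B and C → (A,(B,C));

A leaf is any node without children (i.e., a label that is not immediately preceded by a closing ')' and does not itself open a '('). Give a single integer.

Newick: ((R,C),(B,((G,T),(((D,V),Z),U,J,W),((S,Q),Y))));
Scan left-to-right; a leaf is any maximal label run not followed by '(':
  pos 2: leaf 'R' → count = 1
  pos 4: leaf 'C' → count = 2
  pos 8: leaf 'B' → count = 3
  pos 12: leaf 'G' → count = 4
  pos 14: leaf 'T' → count = 5
  pos 20: leaf 'D' → count = 6
  pos 22: leaf 'V' → count = 7
  pos 25: leaf 'Z' → count = 8
  pos 28: leaf 'U' → count = 9
  pos 30: leaf 'J' → count = 10
  pos 32: leaf 'W' → count = 11
  pos 37: leaf 'S' → count = 12
  pos 39: leaf 'Q' → count = 13
  pos 42: leaf 'Y' → count = 14
Total leaves: 14

Answer: 14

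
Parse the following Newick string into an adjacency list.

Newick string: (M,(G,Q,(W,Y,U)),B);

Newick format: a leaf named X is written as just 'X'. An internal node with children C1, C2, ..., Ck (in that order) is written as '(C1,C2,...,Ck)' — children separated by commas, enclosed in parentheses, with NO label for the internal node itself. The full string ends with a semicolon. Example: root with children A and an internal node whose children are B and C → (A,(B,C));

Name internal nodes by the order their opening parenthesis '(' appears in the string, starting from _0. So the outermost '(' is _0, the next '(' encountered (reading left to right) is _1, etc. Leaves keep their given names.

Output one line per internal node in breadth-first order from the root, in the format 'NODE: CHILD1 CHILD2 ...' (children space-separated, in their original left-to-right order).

Input: (M,(G,Q,(W,Y,U)),B);
Scanning left-to-right, naming '(' by encounter order:
  pos 0: '(' -> open internal node _0 (depth 1)
  pos 3: '(' -> open internal node _1 (depth 2)
  pos 8: '(' -> open internal node _2 (depth 3)
  pos 14: ')' -> close internal node _2 (now at depth 2)
  pos 15: ')' -> close internal node _1 (now at depth 1)
  pos 18: ')' -> close internal node _0 (now at depth 0)
Total internal nodes: 3
BFS adjacency from root:
  _0: M _1 B
  _1: G Q _2
  _2: W Y U

Answer: _0: M _1 B
_1: G Q _2
_2: W Y U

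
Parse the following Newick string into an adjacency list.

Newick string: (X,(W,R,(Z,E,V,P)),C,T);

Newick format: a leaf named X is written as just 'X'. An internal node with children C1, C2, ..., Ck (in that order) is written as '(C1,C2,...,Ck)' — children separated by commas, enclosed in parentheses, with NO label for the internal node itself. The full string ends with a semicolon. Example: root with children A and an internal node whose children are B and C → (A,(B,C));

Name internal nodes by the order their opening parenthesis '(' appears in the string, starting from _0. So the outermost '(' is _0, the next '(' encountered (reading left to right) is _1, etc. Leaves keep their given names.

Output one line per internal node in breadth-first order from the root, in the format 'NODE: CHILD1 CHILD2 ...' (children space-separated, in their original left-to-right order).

Answer: _0: X _1 C T
_1: W R _2
_2: Z E V P

Derivation:
Input: (X,(W,R,(Z,E,V,P)),C,T);
Scanning left-to-right, naming '(' by encounter order:
  pos 0: '(' -> open internal node _0 (depth 1)
  pos 3: '(' -> open internal node _1 (depth 2)
  pos 8: '(' -> open internal node _2 (depth 3)
  pos 16: ')' -> close internal node _2 (now at depth 2)
  pos 17: ')' -> close internal node _1 (now at depth 1)
  pos 22: ')' -> close internal node _0 (now at depth 0)
Total internal nodes: 3
BFS adjacency from root:
  _0: X _1 C T
  _1: W R _2
  _2: Z E V P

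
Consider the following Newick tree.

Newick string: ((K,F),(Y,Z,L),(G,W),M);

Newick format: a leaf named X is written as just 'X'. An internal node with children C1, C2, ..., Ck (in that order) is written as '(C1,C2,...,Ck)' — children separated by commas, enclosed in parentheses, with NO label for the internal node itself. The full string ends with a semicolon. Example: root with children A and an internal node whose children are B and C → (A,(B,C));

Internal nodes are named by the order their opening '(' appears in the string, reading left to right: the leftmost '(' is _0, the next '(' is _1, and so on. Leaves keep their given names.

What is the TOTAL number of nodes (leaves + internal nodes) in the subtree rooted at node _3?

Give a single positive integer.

Answer: 3

Derivation:
Newick: ((K,F),(Y,Z,L),(G,W),M);
Locate _3: it is the '(' at position 15 (the 4th '(' reading left to right).
Query: subtree rooted at _3
_3: subtree_size = 1 + 2
  G: subtree_size = 1 + 0
  W: subtree_size = 1 + 0
Total subtree size of _3: 3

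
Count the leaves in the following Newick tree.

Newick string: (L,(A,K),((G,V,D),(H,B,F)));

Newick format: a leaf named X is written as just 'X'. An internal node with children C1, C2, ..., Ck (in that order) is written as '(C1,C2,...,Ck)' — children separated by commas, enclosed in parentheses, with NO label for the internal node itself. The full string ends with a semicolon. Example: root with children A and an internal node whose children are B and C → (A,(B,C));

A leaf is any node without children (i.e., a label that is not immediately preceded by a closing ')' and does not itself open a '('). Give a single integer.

Answer: 9

Derivation:
Newick: (L,(A,K),((G,V,D),(H,B,F)));
Scan left-to-right; a leaf is any maximal label run not followed by '(':
  pos 1: leaf 'L' → count = 1
  pos 4: leaf 'A' → count = 2
  pos 6: leaf 'K' → count = 3
  pos 11: leaf 'G' → count = 4
  pos 13: leaf 'V' → count = 5
  pos 15: leaf 'D' → count = 6
  pos 19: leaf 'H' → count = 7
  pos 21: leaf 'B' → count = 8
  pos 23: leaf 'F' → count = 9
Total leaves: 9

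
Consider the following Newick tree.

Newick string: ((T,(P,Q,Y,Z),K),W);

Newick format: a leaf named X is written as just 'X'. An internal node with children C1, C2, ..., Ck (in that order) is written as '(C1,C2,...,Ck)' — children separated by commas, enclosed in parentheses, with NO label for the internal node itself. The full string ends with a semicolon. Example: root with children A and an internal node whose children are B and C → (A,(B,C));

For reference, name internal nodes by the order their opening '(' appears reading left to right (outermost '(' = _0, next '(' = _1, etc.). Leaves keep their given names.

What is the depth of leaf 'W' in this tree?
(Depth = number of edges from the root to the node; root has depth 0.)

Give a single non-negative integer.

Answer: 1

Derivation:
Newick: ((T,(P,Q,Y,Z),K),W);
Naming internals by '(' encounter order: outermost '(' = _0, next = _1, ...
Query node: W
Path from root: _0 -> W
Depth of W: 1 (number of edges from root)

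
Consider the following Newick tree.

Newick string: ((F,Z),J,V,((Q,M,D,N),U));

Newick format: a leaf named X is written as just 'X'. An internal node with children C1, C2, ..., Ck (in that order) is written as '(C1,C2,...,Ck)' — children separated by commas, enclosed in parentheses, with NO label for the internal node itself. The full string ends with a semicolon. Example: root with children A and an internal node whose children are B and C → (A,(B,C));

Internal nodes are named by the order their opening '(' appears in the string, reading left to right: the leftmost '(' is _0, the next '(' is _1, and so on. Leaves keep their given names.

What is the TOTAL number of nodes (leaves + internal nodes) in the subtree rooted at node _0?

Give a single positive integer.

Newick: ((F,Z),J,V,((Q,M,D,N),U));
Locate _0: it is the '(' at position 0 (the 1st '(' reading left to right).
Query: subtree rooted at _0
_0: subtree_size = 1 + 12
  _1: subtree_size = 1 + 2
    F: subtree_size = 1 + 0
    Z: subtree_size = 1 + 0
  J: subtree_size = 1 + 0
  V: subtree_size = 1 + 0
  _2: subtree_size = 1 + 6
    _3: subtree_size = 1 + 4
      Q: subtree_size = 1 + 0
      M: subtree_size = 1 + 0
      D: subtree_size = 1 + 0
      N: subtree_size = 1 + 0
    U: subtree_size = 1 + 0
Total subtree size of _0: 13

Answer: 13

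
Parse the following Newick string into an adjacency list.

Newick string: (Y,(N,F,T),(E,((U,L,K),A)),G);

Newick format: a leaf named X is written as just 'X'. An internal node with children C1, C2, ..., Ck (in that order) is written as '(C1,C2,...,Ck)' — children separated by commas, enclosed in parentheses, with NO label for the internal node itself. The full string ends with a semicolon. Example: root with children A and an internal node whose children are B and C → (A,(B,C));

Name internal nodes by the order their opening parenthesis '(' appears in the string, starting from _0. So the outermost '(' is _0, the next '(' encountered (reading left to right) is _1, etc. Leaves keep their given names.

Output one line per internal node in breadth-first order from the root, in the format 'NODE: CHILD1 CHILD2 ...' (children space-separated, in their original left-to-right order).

Input: (Y,(N,F,T),(E,((U,L,K),A)),G);
Scanning left-to-right, naming '(' by encounter order:
  pos 0: '(' -> open internal node _0 (depth 1)
  pos 3: '(' -> open internal node _1 (depth 2)
  pos 9: ')' -> close internal node _1 (now at depth 1)
  pos 11: '(' -> open internal node _2 (depth 2)
  pos 14: '(' -> open internal node _3 (depth 3)
  pos 15: '(' -> open internal node _4 (depth 4)
  pos 21: ')' -> close internal node _4 (now at depth 3)
  pos 24: ')' -> close internal node _3 (now at depth 2)
  pos 25: ')' -> close internal node _2 (now at depth 1)
  pos 28: ')' -> close internal node _0 (now at depth 0)
Total internal nodes: 5
BFS adjacency from root:
  _0: Y _1 _2 G
  _1: N F T
  _2: E _3
  _3: _4 A
  _4: U L K

Answer: _0: Y _1 _2 G
_1: N F T
_2: E _3
_3: _4 A
_4: U L K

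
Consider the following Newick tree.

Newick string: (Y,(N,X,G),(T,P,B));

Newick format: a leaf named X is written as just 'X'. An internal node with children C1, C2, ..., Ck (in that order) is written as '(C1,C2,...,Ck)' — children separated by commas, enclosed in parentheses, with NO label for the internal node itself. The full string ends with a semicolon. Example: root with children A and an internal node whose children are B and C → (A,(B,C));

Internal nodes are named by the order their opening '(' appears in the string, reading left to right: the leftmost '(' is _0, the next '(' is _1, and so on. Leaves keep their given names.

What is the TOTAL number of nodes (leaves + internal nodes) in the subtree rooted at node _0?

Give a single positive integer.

Answer: 10

Derivation:
Newick: (Y,(N,X,G),(T,P,B));
Locate _0: it is the '(' at position 0 (the 1st '(' reading left to right).
Query: subtree rooted at _0
_0: subtree_size = 1 + 9
  Y: subtree_size = 1 + 0
  _1: subtree_size = 1 + 3
    N: subtree_size = 1 + 0
    X: subtree_size = 1 + 0
    G: subtree_size = 1 + 0
  _2: subtree_size = 1 + 3
    T: subtree_size = 1 + 0
    P: subtree_size = 1 + 0
    B: subtree_size = 1 + 0
Total subtree size of _0: 10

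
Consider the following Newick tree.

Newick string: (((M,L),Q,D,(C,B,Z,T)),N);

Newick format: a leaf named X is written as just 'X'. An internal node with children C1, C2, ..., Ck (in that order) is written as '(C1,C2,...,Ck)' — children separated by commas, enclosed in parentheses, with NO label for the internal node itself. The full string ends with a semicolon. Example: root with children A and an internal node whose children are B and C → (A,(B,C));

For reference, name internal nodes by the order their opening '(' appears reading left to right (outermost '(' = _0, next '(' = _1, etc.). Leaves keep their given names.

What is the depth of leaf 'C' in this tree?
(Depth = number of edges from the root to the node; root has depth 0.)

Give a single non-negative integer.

Answer: 3

Derivation:
Newick: (((M,L),Q,D,(C,B,Z,T)),N);
Naming internals by '(' encounter order: outermost '(' = _0, next = _1, ...
Query node: C
Path from root: _0 -> _1 -> _3 -> C
Depth of C: 3 (number of edges from root)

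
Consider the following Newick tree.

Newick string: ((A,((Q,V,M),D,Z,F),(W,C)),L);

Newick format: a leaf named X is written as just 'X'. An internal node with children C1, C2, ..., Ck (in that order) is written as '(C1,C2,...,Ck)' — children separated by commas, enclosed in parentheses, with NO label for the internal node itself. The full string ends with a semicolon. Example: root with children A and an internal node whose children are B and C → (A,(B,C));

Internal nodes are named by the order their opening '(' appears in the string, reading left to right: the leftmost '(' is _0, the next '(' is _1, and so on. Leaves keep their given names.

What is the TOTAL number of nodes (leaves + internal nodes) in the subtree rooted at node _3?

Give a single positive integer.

Answer: 4

Derivation:
Newick: ((A,((Q,V,M),D,Z,F),(W,C)),L);
Locate _3: it is the '(' at position 5 (the 4th '(' reading left to right).
Query: subtree rooted at _3
_3: subtree_size = 1 + 3
  Q: subtree_size = 1 + 0
  V: subtree_size = 1 + 0
  M: subtree_size = 1 + 0
Total subtree size of _3: 4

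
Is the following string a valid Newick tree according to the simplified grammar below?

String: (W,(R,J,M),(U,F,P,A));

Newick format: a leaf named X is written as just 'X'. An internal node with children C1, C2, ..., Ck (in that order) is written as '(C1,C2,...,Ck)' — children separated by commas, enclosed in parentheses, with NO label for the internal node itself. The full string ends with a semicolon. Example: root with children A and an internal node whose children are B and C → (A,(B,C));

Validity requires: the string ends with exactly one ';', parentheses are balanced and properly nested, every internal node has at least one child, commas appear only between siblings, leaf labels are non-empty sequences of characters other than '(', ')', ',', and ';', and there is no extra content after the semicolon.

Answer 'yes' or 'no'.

Answer: yes

Derivation:
Input: (W,(R,J,M),(U,F,P,A));
Paren balance: 3 '(' vs 3 ')' OK
Ends with single ';': True
Full parse: OK
Valid: True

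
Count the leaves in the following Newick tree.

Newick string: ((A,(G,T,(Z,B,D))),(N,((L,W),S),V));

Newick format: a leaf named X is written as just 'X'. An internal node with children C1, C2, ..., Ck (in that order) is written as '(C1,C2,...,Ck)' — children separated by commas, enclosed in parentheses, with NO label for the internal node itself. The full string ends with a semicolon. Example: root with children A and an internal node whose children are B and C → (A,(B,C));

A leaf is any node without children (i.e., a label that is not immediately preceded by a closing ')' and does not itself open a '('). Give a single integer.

Answer: 11

Derivation:
Newick: ((A,(G,T,(Z,B,D))),(N,((L,W),S),V));
Scan left-to-right; a leaf is any maximal label run not followed by '(':
  pos 2: leaf 'A' → count = 1
  pos 5: leaf 'G' → count = 2
  pos 7: leaf 'T' → count = 3
  pos 10: leaf 'Z' → count = 4
  pos 12: leaf 'B' → count = 5
  pos 14: leaf 'D' → count = 6
  pos 20: leaf 'N' → count = 7
  pos 24: leaf 'L' → count = 8
  pos 26: leaf 'W' → count = 9
  pos 29: leaf 'S' → count = 10
  pos 32: leaf 'V' → count = 11
Total leaves: 11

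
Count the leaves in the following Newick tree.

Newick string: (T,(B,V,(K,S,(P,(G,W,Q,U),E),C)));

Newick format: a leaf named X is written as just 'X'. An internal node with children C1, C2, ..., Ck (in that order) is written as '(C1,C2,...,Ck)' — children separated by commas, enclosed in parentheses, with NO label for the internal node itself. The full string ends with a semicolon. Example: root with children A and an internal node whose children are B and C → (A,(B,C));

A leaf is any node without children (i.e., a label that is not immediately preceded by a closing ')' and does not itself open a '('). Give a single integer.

Newick: (T,(B,V,(K,S,(P,(G,W,Q,U),E),C)));
Scan left-to-right; a leaf is any maximal label run not followed by '(':
  pos 1: leaf 'T' → count = 1
  pos 4: leaf 'B' → count = 2
  pos 6: leaf 'V' → count = 3
  pos 9: leaf 'K' → count = 4
  pos 11: leaf 'S' → count = 5
  pos 14: leaf 'P' → count = 6
  pos 17: leaf 'G' → count = 7
  pos 19: leaf 'W' → count = 8
  pos 21: leaf 'Q' → count = 9
  pos 23: leaf 'U' → count = 10
  pos 26: leaf 'E' → count = 11
  pos 29: leaf 'C' → count = 12
Total leaves: 12

Answer: 12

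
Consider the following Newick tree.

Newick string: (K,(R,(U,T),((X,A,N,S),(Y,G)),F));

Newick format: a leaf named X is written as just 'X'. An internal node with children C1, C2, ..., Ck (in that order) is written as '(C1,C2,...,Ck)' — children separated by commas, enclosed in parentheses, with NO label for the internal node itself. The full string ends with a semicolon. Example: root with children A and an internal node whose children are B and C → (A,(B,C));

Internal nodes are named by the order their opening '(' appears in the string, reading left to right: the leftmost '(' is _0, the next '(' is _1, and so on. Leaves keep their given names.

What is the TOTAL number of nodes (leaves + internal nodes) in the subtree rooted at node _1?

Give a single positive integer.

Answer: 15

Derivation:
Newick: (K,(R,(U,T),((X,A,N,S),(Y,G)),F));
Locate _1: it is the '(' at position 3 (the 2nd '(' reading left to right).
Query: subtree rooted at _1
_1: subtree_size = 1 + 14
  R: subtree_size = 1 + 0
  _2: subtree_size = 1 + 2
    U: subtree_size = 1 + 0
    T: subtree_size = 1 + 0
  _3: subtree_size = 1 + 8
    _4: subtree_size = 1 + 4
      X: subtree_size = 1 + 0
      A: subtree_size = 1 + 0
      N: subtree_size = 1 + 0
      S: subtree_size = 1 + 0
    _5: subtree_size = 1 + 2
      Y: subtree_size = 1 + 0
      G: subtree_size = 1 + 0
  F: subtree_size = 1 + 0
Total subtree size of _1: 15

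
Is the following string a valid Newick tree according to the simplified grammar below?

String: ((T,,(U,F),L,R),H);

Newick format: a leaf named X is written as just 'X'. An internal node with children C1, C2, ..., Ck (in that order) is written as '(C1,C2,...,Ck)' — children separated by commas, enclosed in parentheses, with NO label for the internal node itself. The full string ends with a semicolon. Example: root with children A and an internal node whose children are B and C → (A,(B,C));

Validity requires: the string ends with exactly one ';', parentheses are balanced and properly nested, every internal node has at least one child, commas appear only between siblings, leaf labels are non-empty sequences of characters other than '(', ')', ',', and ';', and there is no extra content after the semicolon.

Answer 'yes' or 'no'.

Input: ((T,,(U,F),L,R),H);
Paren balance: 3 '(' vs 3 ')' OK
Ends with single ';': True
Full parse: FAILS (empty leaf label at pos 4)
Valid: False

Answer: no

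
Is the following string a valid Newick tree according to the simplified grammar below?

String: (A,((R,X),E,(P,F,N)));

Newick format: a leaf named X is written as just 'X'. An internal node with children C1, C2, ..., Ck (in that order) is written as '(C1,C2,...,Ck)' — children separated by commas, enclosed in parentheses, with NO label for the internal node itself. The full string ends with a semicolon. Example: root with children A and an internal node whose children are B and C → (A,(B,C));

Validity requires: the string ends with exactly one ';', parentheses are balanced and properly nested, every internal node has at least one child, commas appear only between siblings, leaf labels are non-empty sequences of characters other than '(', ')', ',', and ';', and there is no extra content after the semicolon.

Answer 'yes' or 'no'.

Input: (A,((R,X),E,(P,F,N)));
Paren balance: 4 '(' vs 4 ')' OK
Ends with single ';': True
Full parse: OK
Valid: True

Answer: yes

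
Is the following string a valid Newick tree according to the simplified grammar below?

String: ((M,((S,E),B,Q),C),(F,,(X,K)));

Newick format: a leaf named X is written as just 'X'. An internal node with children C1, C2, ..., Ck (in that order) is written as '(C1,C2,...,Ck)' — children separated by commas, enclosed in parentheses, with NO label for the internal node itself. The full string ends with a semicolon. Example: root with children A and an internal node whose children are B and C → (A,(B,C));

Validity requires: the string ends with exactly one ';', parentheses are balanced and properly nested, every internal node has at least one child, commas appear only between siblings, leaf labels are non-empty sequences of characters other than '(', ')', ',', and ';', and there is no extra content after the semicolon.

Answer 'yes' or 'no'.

Input: ((M,((S,E),B,Q),C),(F,,(X,K)));
Paren balance: 6 '(' vs 6 ')' OK
Ends with single ';': True
Full parse: FAILS (empty leaf label at pos 22)
Valid: False

Answer: no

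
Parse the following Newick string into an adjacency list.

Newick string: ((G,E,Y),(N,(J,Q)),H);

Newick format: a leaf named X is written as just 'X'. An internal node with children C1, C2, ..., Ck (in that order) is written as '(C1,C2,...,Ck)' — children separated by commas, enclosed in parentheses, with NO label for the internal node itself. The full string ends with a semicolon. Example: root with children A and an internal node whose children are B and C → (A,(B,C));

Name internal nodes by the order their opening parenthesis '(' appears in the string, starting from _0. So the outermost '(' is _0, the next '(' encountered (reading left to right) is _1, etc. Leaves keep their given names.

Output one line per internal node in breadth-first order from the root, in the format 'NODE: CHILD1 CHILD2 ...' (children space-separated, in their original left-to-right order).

Answer: _0: _1 _2 H
_1: G E Y
_2: N _3
_3: J Q

Derivation:
Input: ((G,E,Y),(N,(J,Q)),H);
Scanning left-to-right, naming '(' by encounter order:
  pos 0: '(' -> open internal node _0 (depth 1)
  pos 1: '(' -> open internal node _1 (depth 2)
  pos 7: ')' -> close internal node _1 (now at depth 1)
  pos 9: '(' -> open internal node _2 (depth 2)
  pos 12: '(' -> open internal node _3 (depth 3)
  pos 16: ')' -> close internal node _3 (now at depth 2)
  pos 17: ')' -> close internal node _2 (now at depth 1)
  pos 20: ')' -> close internal node _0 (now at depth 0)
Total internal nodes: 4
BFS adjacency from root:
  _0: _1 _2 H
  _1: G E Y
  _2: N _3
  _3: J Q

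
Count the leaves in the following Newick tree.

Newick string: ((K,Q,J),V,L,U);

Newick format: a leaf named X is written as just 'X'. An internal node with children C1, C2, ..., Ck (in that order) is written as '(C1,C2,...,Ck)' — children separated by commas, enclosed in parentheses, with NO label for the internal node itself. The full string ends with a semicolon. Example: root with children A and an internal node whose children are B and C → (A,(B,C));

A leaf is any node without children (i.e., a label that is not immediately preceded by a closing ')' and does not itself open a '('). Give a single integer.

Answer: 6

Derivation:
Newick: ((K,Q,J),V,L,U);
Scan left-to-right; a leaf is any maximal label run not followed by '(':
  pos 2: leaf 'K' → count = 1
  pos 4: leaf 'Q' → count = 2
  pos 6: leaf 'J' → count = 3
  pos 9: leaf 'V' → count = 4
  pos 11: leaf 'L' → count = 5
  pos 13: leaf 'U' → count = 6
Total leaves: 6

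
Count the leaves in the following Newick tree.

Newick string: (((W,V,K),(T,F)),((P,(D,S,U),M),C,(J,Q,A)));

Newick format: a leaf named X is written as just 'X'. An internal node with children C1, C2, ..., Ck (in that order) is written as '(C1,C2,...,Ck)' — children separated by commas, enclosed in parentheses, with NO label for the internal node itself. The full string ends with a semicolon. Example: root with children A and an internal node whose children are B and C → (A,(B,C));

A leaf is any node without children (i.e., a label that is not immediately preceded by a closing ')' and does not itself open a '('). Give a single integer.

Newick: (((W,V,K),(T,F)),((P,(D,S,U),M),C,(J,Q,A)));
Scan left-to-right; a leaf is any maximal label run not followed by '(':
  pos 3: leaf 'W' → count = 1
  pos 5: leaf 'V' → count = 2
  pos 7: leaf 'K' → count = 3
  pos 11: leaf 'T' → count = 4
  pos 13: leaf 'F' → count = 5
  pos 19: leaf 'P' → count = 6
  pos 22: leaf 'D' → count = 7
  pos 24: leaf 'S' → count = 8
  pos 26: leaf 'U' → count = 9
  pos 29: leaf 'M' → count = 10
  pos 32: leaf 'C' → count = 11
  pos 35: leaf 'J' → count = 12
  pos 37: leaf 'Q' → count = 13
  pos 39: leaf 'A' → count = 14
Total leaves: 14

Answer: 14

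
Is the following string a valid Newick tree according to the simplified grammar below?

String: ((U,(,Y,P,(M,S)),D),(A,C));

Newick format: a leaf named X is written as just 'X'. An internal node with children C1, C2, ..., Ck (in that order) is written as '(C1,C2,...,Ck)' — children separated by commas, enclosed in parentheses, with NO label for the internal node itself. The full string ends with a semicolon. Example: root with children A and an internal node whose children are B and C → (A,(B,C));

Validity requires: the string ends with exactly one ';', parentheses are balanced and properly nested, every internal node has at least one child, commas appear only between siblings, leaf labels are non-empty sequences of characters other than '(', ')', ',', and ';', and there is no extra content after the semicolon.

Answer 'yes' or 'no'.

Answer: no

Derivation:
Input: ((U,(,Y,P,(M,S)),D),(A,C));
Paren balance: 5 '(' vs 5 ')' OK
Ends with single ';': True
Full parse: FAILS (empty leaf label at pos 5)
Valid: False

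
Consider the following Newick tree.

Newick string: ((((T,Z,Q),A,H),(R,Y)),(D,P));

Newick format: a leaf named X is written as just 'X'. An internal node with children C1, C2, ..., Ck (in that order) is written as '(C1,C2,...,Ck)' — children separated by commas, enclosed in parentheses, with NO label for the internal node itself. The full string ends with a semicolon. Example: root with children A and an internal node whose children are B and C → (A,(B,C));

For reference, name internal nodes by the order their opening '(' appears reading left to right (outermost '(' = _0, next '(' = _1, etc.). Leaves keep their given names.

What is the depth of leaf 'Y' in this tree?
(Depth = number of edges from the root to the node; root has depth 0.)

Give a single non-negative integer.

Answer: 3

Derivation:
Newick: ((((T,Z,Q),A,H),(R,Y)),(D,P));
Naming internals by '(' encounter order: outermost '(' = _0, next = _1, ...
Query node: Y
Path from root: _0 -> _1 -> _4 -> Y
Depth of Y: 3 (number of edges from root)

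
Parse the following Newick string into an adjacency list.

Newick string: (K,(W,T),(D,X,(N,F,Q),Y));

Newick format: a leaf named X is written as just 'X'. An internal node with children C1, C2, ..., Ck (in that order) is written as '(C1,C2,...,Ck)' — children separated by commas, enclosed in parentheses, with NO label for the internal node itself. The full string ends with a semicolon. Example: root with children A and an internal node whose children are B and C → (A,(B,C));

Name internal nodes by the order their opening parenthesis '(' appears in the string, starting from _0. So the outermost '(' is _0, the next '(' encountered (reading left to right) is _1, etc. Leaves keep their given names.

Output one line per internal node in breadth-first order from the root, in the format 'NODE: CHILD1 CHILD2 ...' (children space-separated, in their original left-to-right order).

Input: (K,(W,T),(D,X,(N,F,Q),Y));
Scanning left-to-right, naming '(' by encounter order:
  pos 0: '(' -> open internal node _0 (depth 1)
  pos 3: '(' -> open internal node _1 (depth 2)
  pos 7: ')' -> close internal node _1 (now at depth 1)
  pos 9: '(' -> open internal node _2 (depth 2)
  pos 14: '(' -> open internal node _3 (depth 3)
  pos 20: ')' -> close internal node _3 (now at depth 2)
  pos 23: ')' -> close internal node _2 (now at depth 1)
  pos 24: ')' -> close internal node _0 (now at depth 0)
Total internal nodes: 4
BFS adjacency from root:
  _0: K _1 _2
  _1: W T
  _2: D X _3 Y
  _3: N F Q

Answer: _0: K _1 _2
_1: W T
_2: D X _3 Y
_3: N F Q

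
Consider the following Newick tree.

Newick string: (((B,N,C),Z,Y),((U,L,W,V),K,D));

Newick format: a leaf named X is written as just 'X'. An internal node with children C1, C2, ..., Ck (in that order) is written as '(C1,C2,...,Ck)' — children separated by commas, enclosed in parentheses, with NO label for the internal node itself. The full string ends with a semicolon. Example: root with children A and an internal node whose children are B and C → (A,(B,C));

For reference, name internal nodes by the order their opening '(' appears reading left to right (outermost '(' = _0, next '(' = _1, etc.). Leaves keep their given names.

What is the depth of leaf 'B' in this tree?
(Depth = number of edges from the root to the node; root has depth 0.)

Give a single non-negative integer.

Answer: 3

Derivation:
Newick: (((B,N,C),Z,Y),((U,L,W,V),K,D));
Naming internals by '(' encounter order: outermost '(' = _0, next = _1, ...
Query node: B
Path from root: _0 -> _1 -> _2 -> B
Depth of B: 3 (number of edges from root)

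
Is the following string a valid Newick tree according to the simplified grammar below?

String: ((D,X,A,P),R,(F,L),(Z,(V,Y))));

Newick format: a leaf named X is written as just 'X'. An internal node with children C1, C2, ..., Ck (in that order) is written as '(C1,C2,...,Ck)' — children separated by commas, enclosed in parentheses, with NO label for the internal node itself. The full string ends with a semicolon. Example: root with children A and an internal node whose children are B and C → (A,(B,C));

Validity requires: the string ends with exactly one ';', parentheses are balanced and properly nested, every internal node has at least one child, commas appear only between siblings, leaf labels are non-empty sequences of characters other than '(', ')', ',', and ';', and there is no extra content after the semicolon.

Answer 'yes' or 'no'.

Input: ((D,X,A,P),R,(F,L),(Z,(V,Y))));
Paren balance: 5 '(' vs 6 ')' MISMATCH
Ends with single ';': True
Full parse: FAILS (extra content after tree at pos 29)
Valid: False

Answer: no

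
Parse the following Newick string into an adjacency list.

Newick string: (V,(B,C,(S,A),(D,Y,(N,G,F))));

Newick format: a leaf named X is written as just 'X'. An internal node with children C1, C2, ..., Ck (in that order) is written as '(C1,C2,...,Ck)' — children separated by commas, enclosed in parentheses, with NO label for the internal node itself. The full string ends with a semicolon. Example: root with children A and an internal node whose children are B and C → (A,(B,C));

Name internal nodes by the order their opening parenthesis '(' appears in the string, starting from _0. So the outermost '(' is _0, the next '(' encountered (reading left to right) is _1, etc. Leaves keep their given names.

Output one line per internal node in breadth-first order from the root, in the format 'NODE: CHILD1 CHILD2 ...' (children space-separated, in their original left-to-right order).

Answer: _0: V _1
_1: B C _2 _3
_2: S A
_3: D Y _4
_4: N G F

Derivation:
Input: (V,(B,C,(S,A),(D,Y,(N,G,F))));
Scanning left-to-right, naming '(' by encounter order:
  pos 0: '(' -> open internal node _0 (depth 1)
  pos 3: '(' -> open internal node _1 (depth 2)
  pos 8: '(' -> open internal node _2 (depth 3)
  pos 12: ')' -> close internal node _2 (now at depth 2)
  pos 14: '(' -> open internal node _3 (depth 3)
  pos 19: '(' -> open internal node _4 (depth 4)
  pos 25: ')' -> close internal node _4 (now at depth 3)
  pos 26: ')' -> close internal node _3 (now at depth 2)
  pos 27: ')' -> close internal node _1 (now at depth 1)
  pos 28: ')' -> close internal node _0 (now at depth 0)
Total internal nodes: 5
BFS adjacency from root:
  _0: V _1
  _1: B C _2 _3
  _2: S A
  _3: D Y _4
  _4: N G F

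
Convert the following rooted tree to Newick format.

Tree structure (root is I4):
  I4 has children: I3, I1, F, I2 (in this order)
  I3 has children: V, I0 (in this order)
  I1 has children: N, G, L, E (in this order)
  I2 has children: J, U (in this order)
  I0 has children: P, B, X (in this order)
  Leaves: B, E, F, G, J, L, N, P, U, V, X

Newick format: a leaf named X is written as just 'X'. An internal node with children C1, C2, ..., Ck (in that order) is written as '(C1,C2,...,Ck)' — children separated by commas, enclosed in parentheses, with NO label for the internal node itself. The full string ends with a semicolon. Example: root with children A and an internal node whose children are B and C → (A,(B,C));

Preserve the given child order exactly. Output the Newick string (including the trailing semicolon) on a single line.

Answer: ((V,(P,B,X)),(N,G,L,E),F,(J,U));

Derivation:
internal I4 with children ['I3', 'I1', 'F', 'I2']
  internal I3 with children ['V', 'I0']
    leaf 'V' → 'V'
    internal I0 with children ['P', 'B', 'X']
      leaf 'P' → 'P'
      leaf 'B' → 'B'
      leaf 'X' → 'X'
    → '(P,B,X)'
  → '(V,(P,B,X))'
  internal I1 with children ['N', 'G', 'L', 'E']
    leaf 'N' → 'N'
    leaf 'G' → 'G'
    leaf 'L' → 'L'
    leaf 'E' → 'E'
  → '(N,G,L,E)'
  leaf 'F' → 'F'
  internal I2 with children ['J', 'U']
    leaf 'J' → 'J'
    leaf 'U' → 'U'
  → '(J,U)'
→ '((V,(P,B,X)),(N,G,L,E),F,(J,U))'
Final: ((V,(P,B,X)),(N,G,L,E),F,(J,U));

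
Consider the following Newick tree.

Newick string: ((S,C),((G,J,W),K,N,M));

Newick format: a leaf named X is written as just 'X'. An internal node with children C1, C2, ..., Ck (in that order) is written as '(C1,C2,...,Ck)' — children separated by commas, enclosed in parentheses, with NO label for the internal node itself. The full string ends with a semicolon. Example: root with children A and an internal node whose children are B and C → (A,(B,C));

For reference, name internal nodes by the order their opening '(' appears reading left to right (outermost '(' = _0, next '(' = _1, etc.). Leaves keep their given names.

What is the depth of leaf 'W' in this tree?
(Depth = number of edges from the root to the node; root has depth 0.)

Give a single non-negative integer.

Newick: ((S,C),((G,J,W),K,N,M));
Naming internals by '(' encounter order: outermost '(' = _0, next = _1, ...
Query node: W
Path from root: _0 -> _2 -> _3 -> W
Depth of W: 3 (number of edges from root)

Answer: 3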